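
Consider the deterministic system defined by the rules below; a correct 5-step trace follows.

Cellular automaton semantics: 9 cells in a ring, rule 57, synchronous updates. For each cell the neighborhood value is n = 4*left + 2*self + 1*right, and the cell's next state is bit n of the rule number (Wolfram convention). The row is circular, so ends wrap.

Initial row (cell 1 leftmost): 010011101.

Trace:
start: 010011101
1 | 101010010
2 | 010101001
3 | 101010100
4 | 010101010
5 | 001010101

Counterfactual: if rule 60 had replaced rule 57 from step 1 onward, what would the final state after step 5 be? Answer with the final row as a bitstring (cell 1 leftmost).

(re-executing steps 1..5 under rule 60; state before step 1: 010011101)
1 | 111010011
2 | 000111010
3 | 000100111
4 | 100110100
5 | 110101110

110101110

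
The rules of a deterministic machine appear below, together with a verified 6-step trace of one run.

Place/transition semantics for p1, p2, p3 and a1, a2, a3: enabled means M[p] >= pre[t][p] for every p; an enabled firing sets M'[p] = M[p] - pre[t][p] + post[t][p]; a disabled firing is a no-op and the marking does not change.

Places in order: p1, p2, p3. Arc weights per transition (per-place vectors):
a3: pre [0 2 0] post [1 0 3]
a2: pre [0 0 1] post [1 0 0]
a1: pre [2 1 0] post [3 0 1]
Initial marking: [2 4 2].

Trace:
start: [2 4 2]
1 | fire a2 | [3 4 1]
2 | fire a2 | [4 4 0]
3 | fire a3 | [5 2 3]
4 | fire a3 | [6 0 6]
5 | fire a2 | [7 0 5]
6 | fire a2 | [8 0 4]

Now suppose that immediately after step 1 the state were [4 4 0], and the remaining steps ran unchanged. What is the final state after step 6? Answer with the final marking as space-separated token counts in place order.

state after step 1 := [4 4 0]
2 | fire a2 | [4 4 0]
3 | fire a3 | [5 2 3]
4 | fire a3 | [6 0 6]
5 | fire a2 | [7 0 5]
6 | fire a2 | [8 0 4]

8 0 4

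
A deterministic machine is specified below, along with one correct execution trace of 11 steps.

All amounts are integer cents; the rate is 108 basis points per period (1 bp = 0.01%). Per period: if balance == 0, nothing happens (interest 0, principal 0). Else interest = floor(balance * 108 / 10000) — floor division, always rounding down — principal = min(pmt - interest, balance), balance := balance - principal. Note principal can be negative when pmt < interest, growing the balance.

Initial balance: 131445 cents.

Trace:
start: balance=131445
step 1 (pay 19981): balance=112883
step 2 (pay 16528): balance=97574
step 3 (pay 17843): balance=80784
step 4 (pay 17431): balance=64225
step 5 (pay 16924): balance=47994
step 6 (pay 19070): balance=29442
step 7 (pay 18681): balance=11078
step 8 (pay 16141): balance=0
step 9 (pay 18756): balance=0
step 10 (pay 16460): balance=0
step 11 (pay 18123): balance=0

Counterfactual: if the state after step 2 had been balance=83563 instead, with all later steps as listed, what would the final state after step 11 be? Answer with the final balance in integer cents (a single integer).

0

state after step 2 := balance=83563
step 3 (pay 17843): balance=66622
step 4 (pay 17431): balance=49910
step 5 (pay 16924): balance=33525
step 6 (pay 19070): balance=14817
step 7 (pay 18681): balance=0
step 8 (pay 16141): balance=0
step 9 (pay 18756): balance=0
step 10 (pay 16460): balance=0
step 11 (pay 18123): balance=0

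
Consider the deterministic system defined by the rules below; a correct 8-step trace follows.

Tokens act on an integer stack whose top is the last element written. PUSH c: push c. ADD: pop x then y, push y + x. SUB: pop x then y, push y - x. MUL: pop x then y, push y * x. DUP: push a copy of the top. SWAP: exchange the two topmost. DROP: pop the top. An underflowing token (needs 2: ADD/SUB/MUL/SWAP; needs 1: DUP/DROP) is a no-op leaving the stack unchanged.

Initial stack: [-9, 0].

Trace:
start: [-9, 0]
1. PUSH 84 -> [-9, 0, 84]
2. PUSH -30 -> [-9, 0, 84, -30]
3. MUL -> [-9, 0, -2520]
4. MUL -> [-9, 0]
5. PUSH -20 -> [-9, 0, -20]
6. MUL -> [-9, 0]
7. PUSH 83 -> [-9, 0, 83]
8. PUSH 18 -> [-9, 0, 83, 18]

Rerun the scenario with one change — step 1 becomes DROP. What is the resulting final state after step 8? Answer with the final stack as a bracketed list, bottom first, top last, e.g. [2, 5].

[-5400, 83, 18]

(re-executing from step 1 with the substitution; state before step 1: [-9, 0])
1. DROP -> [-9]
2. PUSH -30 -> [-9, -30]
3. MUL -> [270]
4. MUL -> [270]
5. PUSH -20 -> [270, -20]
6. MUL -> [-5400]
7. PUSH 83 -> [-5400, 83]
8. PUSH 18 -> [-5400, 83, 18]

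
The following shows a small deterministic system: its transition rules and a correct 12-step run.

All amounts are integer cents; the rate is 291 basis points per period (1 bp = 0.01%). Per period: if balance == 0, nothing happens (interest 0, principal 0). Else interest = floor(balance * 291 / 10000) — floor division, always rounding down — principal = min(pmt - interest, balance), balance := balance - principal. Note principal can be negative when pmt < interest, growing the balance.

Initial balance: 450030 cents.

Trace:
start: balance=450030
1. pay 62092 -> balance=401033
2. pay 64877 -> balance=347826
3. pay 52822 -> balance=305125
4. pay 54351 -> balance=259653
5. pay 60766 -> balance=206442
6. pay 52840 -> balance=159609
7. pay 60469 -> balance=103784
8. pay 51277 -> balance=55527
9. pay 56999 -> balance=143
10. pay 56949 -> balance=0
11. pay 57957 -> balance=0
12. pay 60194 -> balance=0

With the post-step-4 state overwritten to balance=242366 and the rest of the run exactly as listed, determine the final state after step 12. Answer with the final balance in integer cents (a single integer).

0

state after step 4 := balance=242366
5. pay 60766 -> balance=188652
6. pay 52840 -> balance=141301
7. pay 60469 -> balance=84943
8. pay 51277 -> balance=36137
9. pay 56999 -> balance=0
10. pay 56949 -> balance=0
11. pay 57957 -> balance=0
12. pay 60194 -> balance=0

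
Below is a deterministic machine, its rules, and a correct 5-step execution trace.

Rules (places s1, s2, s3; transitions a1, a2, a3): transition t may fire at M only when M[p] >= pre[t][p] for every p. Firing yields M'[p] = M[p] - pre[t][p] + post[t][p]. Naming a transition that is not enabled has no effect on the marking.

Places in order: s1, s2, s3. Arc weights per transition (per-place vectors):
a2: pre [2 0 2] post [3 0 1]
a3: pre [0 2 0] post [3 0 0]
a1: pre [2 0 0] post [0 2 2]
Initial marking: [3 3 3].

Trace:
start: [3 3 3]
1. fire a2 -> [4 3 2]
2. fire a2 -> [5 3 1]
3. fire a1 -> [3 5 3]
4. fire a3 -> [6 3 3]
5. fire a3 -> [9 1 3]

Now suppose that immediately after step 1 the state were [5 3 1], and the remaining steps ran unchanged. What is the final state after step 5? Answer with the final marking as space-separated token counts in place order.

9 1 3

state after step 1 := [5 3 1]
2. fire a2 -> [5 3 1]
3. fire a1 -> [3 5 3]
4. fire a3 -> [6 3 3]
5. fire a3 -> [9 1 3]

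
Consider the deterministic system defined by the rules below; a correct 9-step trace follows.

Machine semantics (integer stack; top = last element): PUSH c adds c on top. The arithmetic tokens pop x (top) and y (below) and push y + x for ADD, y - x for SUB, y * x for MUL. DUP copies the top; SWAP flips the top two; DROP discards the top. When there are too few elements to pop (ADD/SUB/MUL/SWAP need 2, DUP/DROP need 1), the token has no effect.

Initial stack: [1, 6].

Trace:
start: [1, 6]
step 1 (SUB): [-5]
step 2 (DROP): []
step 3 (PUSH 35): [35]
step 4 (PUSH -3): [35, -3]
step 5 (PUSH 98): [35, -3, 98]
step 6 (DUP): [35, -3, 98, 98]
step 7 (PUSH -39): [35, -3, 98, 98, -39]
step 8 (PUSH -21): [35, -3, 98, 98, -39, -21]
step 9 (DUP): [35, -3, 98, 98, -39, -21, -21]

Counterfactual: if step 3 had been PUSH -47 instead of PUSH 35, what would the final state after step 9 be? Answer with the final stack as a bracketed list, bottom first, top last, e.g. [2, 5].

[-47, -3, 98, 98, -39, -21, -21]

(re-executing from step 3 with the substitution; state before step 3: [])
step 3 (PUSH -47): [-47]
step 4 (PUSH -3): [-47, -3]
step 5 (PUSH 98): [-47, -3, 98]
step 6 (DUP): [-47, -3, 98, 98]
step 7 (PUSH -39): [-47, -3, 98, 98, -39]
step 8 (PUSH -21): [-47, -3, 98, 98, -39, -21]
step 9 (DUP): [-47, -3, 98, 98, -39, -21, -21]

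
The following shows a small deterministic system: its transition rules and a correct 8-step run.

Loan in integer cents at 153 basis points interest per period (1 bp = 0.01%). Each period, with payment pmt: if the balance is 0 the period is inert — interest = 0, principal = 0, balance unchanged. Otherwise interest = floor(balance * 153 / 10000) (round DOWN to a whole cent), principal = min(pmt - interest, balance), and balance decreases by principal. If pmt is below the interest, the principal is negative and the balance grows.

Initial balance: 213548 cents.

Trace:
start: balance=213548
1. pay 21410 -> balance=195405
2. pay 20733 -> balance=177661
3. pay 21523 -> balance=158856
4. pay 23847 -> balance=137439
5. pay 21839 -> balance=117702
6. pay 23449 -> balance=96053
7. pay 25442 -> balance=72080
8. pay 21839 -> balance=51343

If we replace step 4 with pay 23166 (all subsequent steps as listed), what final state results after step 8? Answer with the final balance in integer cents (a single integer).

52068

(re-executing from step 4 with the substitution; state before step 4: balance=158856)
4. pay 23166 -> balance=138120
5. pay 21839 -> balance=118394
6. pay 23449 -> balance=96756
7. pay 25442 -> balance=72794
8. pay 21839 -> balance=52068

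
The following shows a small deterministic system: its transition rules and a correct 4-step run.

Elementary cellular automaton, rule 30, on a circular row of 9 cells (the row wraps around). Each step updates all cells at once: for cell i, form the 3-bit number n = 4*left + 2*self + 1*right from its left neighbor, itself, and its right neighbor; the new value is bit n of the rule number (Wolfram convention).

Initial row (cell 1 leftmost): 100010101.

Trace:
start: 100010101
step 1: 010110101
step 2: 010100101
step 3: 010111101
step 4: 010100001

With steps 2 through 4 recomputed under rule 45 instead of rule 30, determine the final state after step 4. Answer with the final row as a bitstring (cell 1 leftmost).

(re-executing steps 2..4 under rule 45; state before step 2: 010110101)
step 2: 111101111
step 3: 000011000
step 4: 111010011

111010011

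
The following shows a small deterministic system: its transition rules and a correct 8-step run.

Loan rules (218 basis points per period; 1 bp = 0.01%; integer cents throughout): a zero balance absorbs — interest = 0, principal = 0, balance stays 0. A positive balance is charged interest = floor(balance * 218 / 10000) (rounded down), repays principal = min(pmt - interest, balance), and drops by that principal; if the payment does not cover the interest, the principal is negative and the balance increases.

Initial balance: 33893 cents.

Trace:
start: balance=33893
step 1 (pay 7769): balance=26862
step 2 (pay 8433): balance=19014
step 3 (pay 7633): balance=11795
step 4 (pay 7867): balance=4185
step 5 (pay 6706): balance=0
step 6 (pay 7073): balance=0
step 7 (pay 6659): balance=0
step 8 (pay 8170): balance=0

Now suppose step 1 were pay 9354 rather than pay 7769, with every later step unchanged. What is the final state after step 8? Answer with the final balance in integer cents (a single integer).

(re-executing from step 1 with the substitution; state before step 1: balance=33893)
step 1 (pay 9354): balance=25277
step 2 (pay 8433): balance=17395
step 3 (pay 7633): balance=10141
step 4 (pay 7867): balance=2495
step 5 (pay 6706): balance=0
step 6 (pay 7073): balance=0
step 7 (pay 6659): balance=0
step 8 (pay 8170): balance=0

0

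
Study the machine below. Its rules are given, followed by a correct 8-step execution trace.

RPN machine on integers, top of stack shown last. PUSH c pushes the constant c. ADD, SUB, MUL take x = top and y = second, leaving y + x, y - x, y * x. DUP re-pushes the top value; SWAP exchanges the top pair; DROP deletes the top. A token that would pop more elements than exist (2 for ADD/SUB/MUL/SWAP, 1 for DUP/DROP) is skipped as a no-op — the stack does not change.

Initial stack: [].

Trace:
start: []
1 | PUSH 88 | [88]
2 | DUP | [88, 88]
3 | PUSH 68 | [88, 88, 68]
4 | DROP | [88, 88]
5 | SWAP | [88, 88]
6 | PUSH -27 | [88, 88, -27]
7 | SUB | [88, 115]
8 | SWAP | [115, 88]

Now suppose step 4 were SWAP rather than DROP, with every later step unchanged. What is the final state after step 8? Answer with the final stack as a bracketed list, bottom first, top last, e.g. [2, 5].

[88, 95, 88]

(re-executing from step 4 with the substitution; state before step 4: [88, 88, 68])
4 | SWAP | [88, 68, 88]
5 | SWAP | [88, 88, 68]
6 | PUSH -27 | [88, 88, 68, -27]
7 | SUB | [88, 88, 95]
8 | SWAP | [88, 95, 88]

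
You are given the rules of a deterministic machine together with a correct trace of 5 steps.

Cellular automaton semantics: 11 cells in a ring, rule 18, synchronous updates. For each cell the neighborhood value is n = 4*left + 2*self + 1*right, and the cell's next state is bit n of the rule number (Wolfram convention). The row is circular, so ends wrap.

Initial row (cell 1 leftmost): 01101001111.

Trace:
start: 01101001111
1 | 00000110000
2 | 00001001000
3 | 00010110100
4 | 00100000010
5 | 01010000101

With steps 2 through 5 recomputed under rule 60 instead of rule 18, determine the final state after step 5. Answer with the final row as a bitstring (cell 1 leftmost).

00000110011

(re-executing steps 2..5 under rule 60; state before step 2: 00000110000)
2 | 00000101000
3 | 00000111100
4 | 00000100010
5 | 00000110011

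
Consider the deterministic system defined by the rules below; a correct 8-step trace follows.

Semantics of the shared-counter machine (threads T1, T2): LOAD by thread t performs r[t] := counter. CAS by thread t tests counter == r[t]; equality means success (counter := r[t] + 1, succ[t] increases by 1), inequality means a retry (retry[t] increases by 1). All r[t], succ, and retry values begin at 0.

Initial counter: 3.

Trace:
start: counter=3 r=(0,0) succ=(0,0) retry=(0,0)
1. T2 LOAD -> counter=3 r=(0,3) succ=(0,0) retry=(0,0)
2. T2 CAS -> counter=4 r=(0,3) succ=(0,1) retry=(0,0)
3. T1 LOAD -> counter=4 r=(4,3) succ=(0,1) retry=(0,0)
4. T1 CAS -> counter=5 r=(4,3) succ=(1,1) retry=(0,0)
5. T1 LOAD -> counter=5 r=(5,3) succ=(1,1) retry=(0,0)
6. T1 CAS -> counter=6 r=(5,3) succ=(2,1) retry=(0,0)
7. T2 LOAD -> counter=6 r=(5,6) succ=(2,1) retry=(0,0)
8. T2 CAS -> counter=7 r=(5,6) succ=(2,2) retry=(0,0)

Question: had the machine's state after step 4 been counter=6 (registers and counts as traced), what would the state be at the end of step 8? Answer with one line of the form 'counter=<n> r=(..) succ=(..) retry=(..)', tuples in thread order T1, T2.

state after step 4 := counter=6 r=(4,3) succ=(1,1) retry=(0,0)
5. T1 LOAD -> counter=6 r=(6,3) succ=(1,1) retry=(0,0)
6. T1 CAS -> counter=7 r=(6,3) succ=(2,1) retry=(0,0)
7. T2 LOAD -> counter=7 r=(6,7) succ=(2,1) retry=(0,0)
8. T2 CAS -> counter=8 r=(6,7) succ=(2,2) retry=(0,0)

counter=8 r=(6,7) succ=(2,2) retry=(0,0)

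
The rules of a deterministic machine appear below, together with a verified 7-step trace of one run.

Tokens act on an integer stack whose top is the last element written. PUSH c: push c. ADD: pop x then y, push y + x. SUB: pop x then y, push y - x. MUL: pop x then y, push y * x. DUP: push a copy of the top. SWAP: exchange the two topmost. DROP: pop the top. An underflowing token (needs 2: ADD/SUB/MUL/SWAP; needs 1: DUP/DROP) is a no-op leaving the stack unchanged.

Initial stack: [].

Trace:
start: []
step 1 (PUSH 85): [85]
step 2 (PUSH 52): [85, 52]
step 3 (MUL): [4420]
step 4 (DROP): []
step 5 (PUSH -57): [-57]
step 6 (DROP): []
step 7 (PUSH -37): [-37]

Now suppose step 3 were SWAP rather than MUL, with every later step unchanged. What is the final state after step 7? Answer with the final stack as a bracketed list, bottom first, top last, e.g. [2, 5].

[52, -37]

(re-executing from step 3 with the substitution; state before step 3: [85, 52])
step 3 (SWAP): [52, 85]
step 4 (DROP): [52]
step 5 (PUSH -57): [52, -57]
step 6 (DROP): [52]
step 7 (PUSH -37): [52, -37]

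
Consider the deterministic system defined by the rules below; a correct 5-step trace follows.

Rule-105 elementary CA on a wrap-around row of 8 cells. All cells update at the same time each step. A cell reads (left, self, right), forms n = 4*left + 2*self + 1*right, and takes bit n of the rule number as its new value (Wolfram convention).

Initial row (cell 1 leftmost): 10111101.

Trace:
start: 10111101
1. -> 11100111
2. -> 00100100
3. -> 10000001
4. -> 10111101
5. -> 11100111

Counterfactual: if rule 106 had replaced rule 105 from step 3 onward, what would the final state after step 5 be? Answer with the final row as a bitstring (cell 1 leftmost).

00100001

(re-executing steps 3..5 under rule 106; state before step 3: 00100100)
3. -> 01001000
4. -> 10010000
5. -> 00100001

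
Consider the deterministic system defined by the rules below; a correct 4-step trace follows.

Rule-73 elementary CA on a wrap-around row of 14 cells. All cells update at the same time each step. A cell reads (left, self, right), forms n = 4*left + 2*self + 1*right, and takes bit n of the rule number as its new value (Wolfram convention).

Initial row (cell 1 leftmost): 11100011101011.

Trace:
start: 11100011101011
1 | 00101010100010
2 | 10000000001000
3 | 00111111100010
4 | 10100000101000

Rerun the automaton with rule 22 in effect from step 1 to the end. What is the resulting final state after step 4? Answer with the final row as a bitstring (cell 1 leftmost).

11100010010111

(re-executing steps 1..4 under rule 22; state before step 1: 11100011101011)
1 | 00010100001000
2 | 00110110011100
3 | 01000001100010
4 | 11100010010111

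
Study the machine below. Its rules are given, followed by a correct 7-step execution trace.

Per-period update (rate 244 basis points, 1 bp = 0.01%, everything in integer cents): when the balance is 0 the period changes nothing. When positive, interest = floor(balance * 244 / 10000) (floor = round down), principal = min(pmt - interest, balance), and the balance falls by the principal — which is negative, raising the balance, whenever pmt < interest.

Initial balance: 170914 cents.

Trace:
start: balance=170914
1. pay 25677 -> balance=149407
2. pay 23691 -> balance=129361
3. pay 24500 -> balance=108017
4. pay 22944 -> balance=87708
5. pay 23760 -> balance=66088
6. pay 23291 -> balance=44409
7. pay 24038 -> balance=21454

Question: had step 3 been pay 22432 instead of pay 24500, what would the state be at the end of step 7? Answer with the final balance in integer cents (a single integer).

(re-executing from step 3 with the substitution; state before step 3: balance=129361)
3. pay 22432 -> balance=110085
4. pay 22944 -> balance=89827
5. pay 23760 -> balance=68258
6. pay 23291 -> balance=46632
7. pay 24038 -> balance=23731

23731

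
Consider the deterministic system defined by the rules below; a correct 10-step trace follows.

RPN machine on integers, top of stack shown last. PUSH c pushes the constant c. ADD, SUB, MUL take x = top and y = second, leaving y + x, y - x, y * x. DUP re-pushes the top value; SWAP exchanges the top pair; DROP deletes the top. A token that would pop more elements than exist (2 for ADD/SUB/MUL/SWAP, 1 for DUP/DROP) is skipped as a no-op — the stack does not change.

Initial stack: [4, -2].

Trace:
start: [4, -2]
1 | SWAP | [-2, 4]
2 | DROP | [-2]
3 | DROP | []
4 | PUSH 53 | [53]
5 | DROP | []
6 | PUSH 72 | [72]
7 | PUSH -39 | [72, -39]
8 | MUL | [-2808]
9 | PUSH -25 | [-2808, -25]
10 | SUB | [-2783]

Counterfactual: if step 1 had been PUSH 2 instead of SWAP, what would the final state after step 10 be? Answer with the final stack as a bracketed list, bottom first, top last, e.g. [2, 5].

[4, -2783]

(re-executing from step 1 with the substitution; state before step 1: [4, -2])
1 | PUSH 2 | [4, -2, 2]
2 | DROP | [4, -2]
3 | DROP | [4]
4 | PUSH 53 | [4, 53]
5 | DROP | [4]
6 | PUSH 72 | [4, 72]
7 | PUSH -39 | [4, 72, -39]
8 | MUL | [4, -2808]
9 | PUSH -25 | [4, -2808, -25]
10 | SUB | [4, -2783]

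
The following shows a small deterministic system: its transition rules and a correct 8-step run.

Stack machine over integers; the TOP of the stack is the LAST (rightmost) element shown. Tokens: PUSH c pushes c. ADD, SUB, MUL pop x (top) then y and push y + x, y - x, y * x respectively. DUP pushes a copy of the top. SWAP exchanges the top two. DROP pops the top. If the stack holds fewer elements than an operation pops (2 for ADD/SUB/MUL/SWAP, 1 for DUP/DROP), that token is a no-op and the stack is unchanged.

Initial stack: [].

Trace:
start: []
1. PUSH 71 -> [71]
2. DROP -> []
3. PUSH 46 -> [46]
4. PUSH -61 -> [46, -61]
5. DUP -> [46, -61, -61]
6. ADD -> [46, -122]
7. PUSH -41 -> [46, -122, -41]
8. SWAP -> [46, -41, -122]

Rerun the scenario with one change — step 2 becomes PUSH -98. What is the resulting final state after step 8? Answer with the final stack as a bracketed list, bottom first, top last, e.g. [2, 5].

(re-executing from step 2 with the substitution; state before step 2: [71])
2. PUSH -98 -> [71, -98]
3. PUSH 46 -> [71, -98, 46]
4. PUSH -61 -> [71, -98, 46, -61]
5. DUP -> [71, -98, 46, -61, -61]
6. ADD -> [71, -98, 46, -122]
7. PUSH -41 -> [71, -98, 46, -122, -41]
8. SWAP -> [71, -98, 46, -41, -122]

[71, -98, 46, -41, -122]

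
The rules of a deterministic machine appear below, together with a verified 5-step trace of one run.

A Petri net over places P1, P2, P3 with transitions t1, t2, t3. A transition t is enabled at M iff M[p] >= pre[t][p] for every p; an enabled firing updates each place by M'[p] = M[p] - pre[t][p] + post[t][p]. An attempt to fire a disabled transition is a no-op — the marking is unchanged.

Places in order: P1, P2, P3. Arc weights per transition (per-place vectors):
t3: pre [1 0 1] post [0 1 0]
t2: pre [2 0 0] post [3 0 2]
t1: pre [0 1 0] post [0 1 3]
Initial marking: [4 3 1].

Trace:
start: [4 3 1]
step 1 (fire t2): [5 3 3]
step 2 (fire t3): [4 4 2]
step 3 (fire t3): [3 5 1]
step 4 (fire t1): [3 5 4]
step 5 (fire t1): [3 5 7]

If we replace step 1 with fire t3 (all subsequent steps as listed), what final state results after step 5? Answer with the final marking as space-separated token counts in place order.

(re-executing from step 1 with the substitution; state before step 1: [4 3 1])
step 1 (fire t3): [3 4 0]
step 2 (fire t3): [3 4 0]
step 3 (fire t3): [3 4 0]
step 4 (fire t1): [3 4 3]
step 5 (fire t1): [3 4 6]

3 4 6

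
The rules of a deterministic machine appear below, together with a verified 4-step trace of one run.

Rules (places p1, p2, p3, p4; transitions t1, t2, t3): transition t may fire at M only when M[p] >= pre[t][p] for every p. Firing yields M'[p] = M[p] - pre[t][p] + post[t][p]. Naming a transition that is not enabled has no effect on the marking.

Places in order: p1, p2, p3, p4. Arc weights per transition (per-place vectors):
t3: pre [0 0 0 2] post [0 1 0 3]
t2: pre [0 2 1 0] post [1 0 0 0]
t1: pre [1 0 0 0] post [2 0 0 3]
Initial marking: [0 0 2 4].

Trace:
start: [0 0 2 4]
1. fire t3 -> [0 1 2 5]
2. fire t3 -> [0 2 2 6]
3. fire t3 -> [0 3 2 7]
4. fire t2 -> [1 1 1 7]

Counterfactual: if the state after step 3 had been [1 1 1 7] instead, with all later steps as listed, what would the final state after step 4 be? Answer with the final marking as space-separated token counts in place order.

state after step 3 := [1 1 1 7]
4. fire t2 -> [1 1 1 7]

1 1 1 7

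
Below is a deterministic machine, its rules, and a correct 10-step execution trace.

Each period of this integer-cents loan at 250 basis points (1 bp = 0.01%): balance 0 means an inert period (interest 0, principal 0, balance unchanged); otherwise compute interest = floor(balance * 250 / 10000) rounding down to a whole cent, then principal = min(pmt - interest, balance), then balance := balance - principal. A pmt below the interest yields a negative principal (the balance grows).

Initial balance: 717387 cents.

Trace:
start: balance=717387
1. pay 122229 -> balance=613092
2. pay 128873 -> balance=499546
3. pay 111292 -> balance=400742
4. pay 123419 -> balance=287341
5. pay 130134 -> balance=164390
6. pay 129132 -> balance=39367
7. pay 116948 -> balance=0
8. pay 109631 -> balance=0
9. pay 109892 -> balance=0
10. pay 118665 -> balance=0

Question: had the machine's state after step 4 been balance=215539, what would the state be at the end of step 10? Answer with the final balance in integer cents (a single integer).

state after step 4 := balance=215539
5. pay 130134 -> balance=90793
6. pay 129132 -> balance=0
7. pay 116948 -> balance=0
8. pay 109631 -> balance=0
9. pay 109892 -> balance=0
10. pay 118665 -> balance=0

0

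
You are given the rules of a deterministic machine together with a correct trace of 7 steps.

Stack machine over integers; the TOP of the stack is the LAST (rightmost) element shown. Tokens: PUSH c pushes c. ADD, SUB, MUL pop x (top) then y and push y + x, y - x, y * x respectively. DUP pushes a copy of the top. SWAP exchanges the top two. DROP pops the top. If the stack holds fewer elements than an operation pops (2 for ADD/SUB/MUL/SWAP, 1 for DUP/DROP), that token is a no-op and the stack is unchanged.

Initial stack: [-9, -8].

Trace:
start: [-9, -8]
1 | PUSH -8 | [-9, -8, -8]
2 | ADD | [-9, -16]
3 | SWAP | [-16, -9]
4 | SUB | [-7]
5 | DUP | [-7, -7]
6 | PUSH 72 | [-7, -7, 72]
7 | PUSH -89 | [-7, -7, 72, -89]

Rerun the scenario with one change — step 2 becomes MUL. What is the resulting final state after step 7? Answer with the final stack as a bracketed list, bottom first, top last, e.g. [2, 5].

(re-executing from step 2 with the substitution; state before step 2: [-9, -8, -8])
2 | MUL | [-9, 64]
3 | SWAP | [64, -9]
4 | SUB | [73]
5 | DUP | [73, 73]
6 | PUSH 72 | [73, 73, 72]
7 | PUSH -89 | [73, 73, 72, -89]

[73, 73, 72, -89]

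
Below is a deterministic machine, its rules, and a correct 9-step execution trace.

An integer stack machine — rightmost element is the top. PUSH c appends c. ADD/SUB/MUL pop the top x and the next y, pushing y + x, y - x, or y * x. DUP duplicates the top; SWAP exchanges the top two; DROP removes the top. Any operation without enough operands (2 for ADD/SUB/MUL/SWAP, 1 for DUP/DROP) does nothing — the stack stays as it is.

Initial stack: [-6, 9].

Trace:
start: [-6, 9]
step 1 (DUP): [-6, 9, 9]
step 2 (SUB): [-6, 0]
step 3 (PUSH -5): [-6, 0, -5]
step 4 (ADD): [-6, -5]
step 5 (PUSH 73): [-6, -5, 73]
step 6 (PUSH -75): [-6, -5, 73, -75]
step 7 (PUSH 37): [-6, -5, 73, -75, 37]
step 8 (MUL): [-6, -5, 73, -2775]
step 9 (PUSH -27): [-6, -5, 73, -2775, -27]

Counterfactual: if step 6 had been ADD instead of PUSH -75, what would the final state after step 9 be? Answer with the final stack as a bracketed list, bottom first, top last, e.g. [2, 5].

[-6, 2516, -27]

(re-executing from step 6 with the substitution; state before step 6: [-6, -5, 73])
step 6 (ADD): [-6, 68]
step 7 (PUSH 37): [-6, 68, 37]
step 8 (MUL): [-6, 2516]
step 9 (PUSH -27): [-6, 2516, -27]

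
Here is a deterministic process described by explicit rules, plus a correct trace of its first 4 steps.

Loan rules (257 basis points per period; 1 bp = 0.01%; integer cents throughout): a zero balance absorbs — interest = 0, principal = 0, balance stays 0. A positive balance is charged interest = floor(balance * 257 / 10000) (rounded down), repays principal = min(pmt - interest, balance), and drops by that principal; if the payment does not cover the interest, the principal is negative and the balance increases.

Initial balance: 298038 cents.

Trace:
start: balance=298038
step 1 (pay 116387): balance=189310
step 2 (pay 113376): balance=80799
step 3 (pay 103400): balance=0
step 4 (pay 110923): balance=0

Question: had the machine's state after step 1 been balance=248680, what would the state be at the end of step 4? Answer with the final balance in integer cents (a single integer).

state after step 1 := balance=248680
step 2 (pay 113376): balance=141695
step 3 (pay 103400): balance=41936
step 4 (pay 110923): balance=0

0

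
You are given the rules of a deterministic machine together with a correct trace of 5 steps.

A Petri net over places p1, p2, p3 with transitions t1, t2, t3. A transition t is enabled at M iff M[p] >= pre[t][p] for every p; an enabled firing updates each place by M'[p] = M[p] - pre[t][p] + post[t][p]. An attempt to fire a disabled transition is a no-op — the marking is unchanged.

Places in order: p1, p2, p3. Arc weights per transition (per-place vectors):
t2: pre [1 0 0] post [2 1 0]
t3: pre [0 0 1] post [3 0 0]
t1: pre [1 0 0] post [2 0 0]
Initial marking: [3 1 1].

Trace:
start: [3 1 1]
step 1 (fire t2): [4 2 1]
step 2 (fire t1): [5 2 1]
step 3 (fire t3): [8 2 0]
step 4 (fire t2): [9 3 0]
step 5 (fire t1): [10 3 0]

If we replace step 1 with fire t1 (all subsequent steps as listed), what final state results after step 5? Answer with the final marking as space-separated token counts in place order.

(re-executing from step 1 with the substitution; state before step 1: [3 1 1])
step 1 (fire t1): [4 1 1]
step 2 (fire t1): [5 1 1]
step 3 (fire t3): [8 1 0]
step 4 (fire t2): [9 2 0]
step 5 (fire t1): [10 2 0]

10 2 0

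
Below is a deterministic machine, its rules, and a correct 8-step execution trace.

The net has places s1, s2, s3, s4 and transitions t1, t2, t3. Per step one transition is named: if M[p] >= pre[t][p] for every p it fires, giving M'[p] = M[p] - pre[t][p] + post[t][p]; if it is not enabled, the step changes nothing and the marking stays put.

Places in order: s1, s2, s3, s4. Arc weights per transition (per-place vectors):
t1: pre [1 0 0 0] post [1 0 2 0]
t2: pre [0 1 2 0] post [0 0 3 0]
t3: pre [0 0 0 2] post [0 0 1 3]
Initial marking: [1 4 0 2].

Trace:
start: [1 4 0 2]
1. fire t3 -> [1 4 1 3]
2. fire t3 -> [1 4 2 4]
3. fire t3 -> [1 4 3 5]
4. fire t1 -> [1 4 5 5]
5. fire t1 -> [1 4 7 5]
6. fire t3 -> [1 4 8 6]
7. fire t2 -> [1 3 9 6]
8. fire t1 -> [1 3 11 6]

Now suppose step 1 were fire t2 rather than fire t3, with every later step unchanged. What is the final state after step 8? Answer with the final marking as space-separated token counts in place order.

(re-executing from step 1 with the substitution; state before step 1: [1 4 0 2])
1. fire t2 -> [1 4 0 2]
2. fire t3 -> [1 4 1 3]
3. fire t3 -> [1 4 2 4]
4. fire t1 -> [1 4 4 4]
5. fire t1 -> [1 4 6 4]
6. fire t3 -> [1 4 7 5]
7. fire t2 -> [1 3 8 5]
8. fire t1 -> [1 3 10 5]

1 3 10 5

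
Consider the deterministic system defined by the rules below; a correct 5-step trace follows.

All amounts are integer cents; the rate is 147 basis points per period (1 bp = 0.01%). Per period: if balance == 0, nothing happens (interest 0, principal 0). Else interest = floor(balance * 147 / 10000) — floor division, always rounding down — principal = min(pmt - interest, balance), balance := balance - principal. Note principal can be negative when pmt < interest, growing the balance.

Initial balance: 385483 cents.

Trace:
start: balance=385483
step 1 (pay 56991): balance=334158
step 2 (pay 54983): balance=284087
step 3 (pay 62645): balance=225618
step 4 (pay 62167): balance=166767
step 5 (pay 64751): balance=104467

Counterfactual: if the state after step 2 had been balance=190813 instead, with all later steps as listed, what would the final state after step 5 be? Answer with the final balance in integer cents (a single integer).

state after step 2 := balance=190813
step 3 (pay 62645): balance=130972
step 4 (pay 62167): balance=70730
step 5 (pay 64751): balance=7018

7018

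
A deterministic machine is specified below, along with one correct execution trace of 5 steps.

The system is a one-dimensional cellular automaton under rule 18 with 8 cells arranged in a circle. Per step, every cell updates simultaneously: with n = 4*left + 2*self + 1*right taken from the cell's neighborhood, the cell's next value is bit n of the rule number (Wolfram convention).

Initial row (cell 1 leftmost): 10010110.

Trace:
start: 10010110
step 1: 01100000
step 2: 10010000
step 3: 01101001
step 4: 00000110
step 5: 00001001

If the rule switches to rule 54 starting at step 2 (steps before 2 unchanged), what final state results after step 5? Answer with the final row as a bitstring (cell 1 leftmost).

(re-executing steps 2..5 under rule 54; state before step 2: 01100000)
step 2: 10010000
step 3: 11111001
step 4: 00000110
step 5: 00001001

00001001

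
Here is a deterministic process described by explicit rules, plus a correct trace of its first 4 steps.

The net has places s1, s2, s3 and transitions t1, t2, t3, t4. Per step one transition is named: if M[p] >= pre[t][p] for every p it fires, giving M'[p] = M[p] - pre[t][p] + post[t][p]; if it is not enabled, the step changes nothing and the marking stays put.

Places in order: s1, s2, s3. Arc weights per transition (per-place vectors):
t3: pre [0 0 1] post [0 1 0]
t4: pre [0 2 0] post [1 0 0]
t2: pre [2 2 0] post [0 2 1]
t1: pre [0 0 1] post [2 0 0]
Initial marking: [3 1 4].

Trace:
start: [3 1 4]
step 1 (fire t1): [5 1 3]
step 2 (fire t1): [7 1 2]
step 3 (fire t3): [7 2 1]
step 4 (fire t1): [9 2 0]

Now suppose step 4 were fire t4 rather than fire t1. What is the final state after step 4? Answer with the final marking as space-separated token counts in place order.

8 0 1

(re-executing from step 4 with the substitution; state before step 4: [7 2 1])
step 4 (fire t4): [8 0 1]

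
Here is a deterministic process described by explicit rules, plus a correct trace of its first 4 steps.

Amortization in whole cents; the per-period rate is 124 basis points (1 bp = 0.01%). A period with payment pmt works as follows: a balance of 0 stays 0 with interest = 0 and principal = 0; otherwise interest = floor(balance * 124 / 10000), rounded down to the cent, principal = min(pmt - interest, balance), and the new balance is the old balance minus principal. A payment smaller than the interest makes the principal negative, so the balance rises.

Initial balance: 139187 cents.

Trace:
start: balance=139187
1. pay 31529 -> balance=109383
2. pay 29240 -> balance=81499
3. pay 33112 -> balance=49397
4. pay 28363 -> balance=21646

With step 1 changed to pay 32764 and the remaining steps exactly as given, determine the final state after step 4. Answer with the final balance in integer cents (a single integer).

20365

(re-executing from step 1 with the substitution; state before step 1: balance=139187)
1. pay 32764 -> balance=108148
2. pay 29240 -> balance=80249
3. pay 33112 -> balance=48132
4. pay 28363 -> balance=20365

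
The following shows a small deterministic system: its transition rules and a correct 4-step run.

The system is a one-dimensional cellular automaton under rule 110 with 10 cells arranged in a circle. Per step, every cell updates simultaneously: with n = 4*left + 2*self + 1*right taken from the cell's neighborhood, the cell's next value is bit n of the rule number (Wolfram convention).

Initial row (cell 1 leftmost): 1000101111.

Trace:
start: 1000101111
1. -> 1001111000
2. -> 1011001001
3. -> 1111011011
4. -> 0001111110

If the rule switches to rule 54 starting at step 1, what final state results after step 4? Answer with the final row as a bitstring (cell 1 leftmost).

(re-executing steps 1..4 under rule 54; state before step 1: 1000101111)
1. -> 0101110000
2. -> 1110001000
3. -> 0001011101
4. -> 1011100011

1011100011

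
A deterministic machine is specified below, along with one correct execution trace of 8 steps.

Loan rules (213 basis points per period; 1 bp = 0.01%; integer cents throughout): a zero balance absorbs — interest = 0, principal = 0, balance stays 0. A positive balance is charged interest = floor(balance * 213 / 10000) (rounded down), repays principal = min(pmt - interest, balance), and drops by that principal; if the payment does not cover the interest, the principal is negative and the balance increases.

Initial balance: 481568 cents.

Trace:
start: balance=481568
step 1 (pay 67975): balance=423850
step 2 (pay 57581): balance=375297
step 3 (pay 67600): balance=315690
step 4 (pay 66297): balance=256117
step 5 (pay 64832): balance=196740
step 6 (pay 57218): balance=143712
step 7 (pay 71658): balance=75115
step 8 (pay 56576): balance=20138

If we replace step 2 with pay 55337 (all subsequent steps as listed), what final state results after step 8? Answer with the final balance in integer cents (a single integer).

(re-executing from step 2 with the substitution; state before step 2: balance=423850)
step 2 (pay 55337): balance=377541
step 3 (pay 67600): balance=317982
step 4 (pay 66297): balance=258458
step 5 (pay 64832): balance=199131
step 6 (pay 57218): balance=146154
step 7 (pay 71658): balance=77609
step 8 (pay 56576): balance=22686

22686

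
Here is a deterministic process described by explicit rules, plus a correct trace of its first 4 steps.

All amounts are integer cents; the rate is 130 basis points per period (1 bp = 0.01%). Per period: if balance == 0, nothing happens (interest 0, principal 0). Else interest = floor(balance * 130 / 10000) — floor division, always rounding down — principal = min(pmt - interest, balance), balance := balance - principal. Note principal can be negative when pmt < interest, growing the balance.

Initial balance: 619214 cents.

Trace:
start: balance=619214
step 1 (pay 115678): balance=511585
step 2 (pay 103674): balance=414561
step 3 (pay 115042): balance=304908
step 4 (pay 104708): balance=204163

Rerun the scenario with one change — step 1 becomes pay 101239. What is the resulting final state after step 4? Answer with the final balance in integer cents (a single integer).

(re-executing from step 1 with the substitution; state before step 1: balance=619214)
step 1 (pay 101239): balance=526024
step 2 (pay 103674): balance=429188
step 3 (pay 115042): balance=319725
step 4 (pay 104708): balance=219173

219173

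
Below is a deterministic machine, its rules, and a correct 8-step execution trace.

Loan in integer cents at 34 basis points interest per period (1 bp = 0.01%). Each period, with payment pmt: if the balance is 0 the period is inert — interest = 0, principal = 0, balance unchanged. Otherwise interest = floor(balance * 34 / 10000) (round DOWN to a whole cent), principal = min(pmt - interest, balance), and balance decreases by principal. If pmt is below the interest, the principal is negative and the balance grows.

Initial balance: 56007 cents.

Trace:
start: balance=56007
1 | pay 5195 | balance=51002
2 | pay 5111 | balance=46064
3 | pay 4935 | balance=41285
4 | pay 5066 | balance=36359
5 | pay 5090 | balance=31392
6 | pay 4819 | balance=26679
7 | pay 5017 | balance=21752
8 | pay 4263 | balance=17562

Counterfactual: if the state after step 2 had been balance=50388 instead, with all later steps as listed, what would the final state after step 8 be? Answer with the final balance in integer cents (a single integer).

state after step 2 := balance=50388
3 | pay 4935 | balance=45624
4 | pay 5066 | balance=40713
5 | pay 5090 | balance=35761
6 | pay 4819 | balance=31063
7 | pay 5017 | balance=26151
8 | pay 4263 | balance=21976

21976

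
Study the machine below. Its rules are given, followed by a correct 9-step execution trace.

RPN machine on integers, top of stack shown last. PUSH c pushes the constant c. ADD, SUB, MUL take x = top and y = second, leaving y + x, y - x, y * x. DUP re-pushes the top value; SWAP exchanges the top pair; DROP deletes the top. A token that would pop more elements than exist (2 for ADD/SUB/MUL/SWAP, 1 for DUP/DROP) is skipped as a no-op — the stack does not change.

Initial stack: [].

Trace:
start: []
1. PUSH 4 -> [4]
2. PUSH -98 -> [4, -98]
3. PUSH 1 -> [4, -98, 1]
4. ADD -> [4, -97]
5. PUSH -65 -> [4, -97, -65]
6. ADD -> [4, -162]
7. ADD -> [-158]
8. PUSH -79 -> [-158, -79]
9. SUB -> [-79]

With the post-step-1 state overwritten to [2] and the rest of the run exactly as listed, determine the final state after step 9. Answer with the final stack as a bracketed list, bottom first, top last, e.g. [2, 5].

state after step 1 := [2]
2. PUSH -98 -> [2, -98]
3. PUSH 1 -> [2, -98, 1]
4. ADD -> [2, -97]
5. PUSH -65 -> [2, -97, -65]
6. ADD -> [2, -162]
7. ADD -> [-160]
8. PUSH -79 -> [-160, -79]
9. SUB -> [-81]

[-81]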